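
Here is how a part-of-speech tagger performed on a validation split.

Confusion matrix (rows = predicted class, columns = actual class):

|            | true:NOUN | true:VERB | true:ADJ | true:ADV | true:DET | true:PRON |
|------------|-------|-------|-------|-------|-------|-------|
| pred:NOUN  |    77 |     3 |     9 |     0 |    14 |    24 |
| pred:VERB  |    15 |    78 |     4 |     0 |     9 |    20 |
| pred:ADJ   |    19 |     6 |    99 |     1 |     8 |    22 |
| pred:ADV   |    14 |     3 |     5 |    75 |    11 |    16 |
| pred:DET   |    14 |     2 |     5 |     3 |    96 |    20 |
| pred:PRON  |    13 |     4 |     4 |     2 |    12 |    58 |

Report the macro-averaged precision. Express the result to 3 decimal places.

0.630

Per-class precision (TP/(TP+FP)):
  NOUN: TP=77, FP=3+9+0+14+24=50 → 77/127 = 0.6063
  VERB: TP=78, FP=15+4+0+9+20=48 → 78/126 = 0.6190
  ADJ: TP=99, FP=19+6+1+8+22=56 → 99/155 = 0.6387
  ADV: TP=75, FP=14+3+5+11+16=49 → 75/124 = 0.6048
  DET: TP=96, FP=14+2+5+3+20=44 → 96/140 = 0.6857
  PRON: TP=58, FP=13+4+4+2+12=35 → 58/93 = 0.6237
Macro-precision = mean = (0.6063 + 0.6190 + 0.6387 + 0.6048 + 0.6857 + 0.6237) / 6 = 0.630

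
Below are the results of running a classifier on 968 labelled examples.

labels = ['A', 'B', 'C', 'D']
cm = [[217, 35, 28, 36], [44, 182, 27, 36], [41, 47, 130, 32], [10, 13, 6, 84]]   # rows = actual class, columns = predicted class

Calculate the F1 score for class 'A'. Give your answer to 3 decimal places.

0.691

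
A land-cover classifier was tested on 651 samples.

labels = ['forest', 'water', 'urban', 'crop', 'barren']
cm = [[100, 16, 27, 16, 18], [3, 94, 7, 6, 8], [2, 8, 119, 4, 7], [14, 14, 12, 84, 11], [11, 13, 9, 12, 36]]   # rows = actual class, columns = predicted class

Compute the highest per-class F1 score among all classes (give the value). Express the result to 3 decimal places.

Per-class F1 score (2·TP/(2·TP+FP+FN)):
  forest: TP=100, FP=3+2+14+11=30, FN=16+27+16+18=77 → 200/307 = 0.6515
  water: TP=94, FP=16+8+14+13=51, FN=3+7+6+8=24 → 188/263 = 0.7148
  urban: TP=119, FP=27+7+12+9=55, FN=2+8+4+7=21 → 238/314 = 0.7580
  crop: TP=84, FP=16+6+4+12=38, FN=14+14+12+11=51 → 168/257 = 0.6537
  barren: TP=36, FP=18+8+7+11=44, FN=11+13+9+12=45 → 72/161 = 0.4472
Highest is class 'urban' with F1 score = 0.758.

0.758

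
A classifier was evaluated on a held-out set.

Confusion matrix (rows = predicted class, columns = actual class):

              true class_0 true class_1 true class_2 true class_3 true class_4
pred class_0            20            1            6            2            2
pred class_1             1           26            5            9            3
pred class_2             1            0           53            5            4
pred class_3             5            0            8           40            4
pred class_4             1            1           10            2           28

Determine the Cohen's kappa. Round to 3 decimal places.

0.622

Observed agreement pₒ = trace/N = 167/237 = 0.7046
Expected agreement pₑ = Σ (rowᵢ·colᵢ)/N² = (28·31 + 28·44 + 82·63 + 58·57 + 41·42)/237² = 0.2189
κ = (pₒ − pₑ)/(1 − pₑ) = (0.7046 − 0.2189)/(1 − 0.2189) = 0.622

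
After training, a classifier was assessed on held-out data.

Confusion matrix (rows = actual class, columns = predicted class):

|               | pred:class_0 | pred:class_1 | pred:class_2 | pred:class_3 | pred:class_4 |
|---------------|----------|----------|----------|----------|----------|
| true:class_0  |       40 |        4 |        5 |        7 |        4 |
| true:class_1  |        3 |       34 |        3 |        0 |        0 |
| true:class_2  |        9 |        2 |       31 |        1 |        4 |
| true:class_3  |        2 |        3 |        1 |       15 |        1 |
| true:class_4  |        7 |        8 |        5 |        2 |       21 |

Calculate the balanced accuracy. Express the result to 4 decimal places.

Balanced accuracy = mean of per-class recall.
  class_0: recall = 40/60 = 0.66667
  class_1: recall = 34/40 = 0.85000
  class_2: recall = 31/47 = 0.65957
  class_3: recall = 15/22 = 0.68182
  class_4: recall = 21/43 = 0.48837
Mean = (0.66667 + 0.85000 + 0.65957 + 0.68182 + 0.48837) / 5 = 0.6693

0.6693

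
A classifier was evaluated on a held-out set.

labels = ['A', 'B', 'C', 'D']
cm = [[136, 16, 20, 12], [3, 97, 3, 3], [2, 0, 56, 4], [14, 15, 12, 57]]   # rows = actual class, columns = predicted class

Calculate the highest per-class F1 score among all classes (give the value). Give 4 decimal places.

0.8291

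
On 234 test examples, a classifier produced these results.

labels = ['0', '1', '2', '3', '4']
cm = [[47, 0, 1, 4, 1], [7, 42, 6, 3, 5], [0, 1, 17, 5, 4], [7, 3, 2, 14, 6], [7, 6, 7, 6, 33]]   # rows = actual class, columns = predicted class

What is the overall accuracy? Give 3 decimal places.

0.654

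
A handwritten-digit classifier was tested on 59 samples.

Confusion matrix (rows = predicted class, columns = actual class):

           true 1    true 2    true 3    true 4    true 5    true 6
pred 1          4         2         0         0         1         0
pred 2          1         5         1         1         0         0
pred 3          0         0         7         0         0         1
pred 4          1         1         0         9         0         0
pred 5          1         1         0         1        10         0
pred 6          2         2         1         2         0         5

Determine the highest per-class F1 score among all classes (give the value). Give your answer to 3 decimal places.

Per-class F1 score (2·TP/(2·TP+FP+FN)):
  1: TP=4, FP=2+0+0+1+0=3, FN=1+0+1+1+2=5 → 8/16 = 0.5000
  2: TP=5, FP=1+1+1+0+0=3, FN=2+0+1+1+2=6 → 10/19 = 0.5263
  3: TP=7, FP=0+0+0+0+1=1, FN=0+1+0+0+1=2 → 14/17 = 0.8235
  4: TP=9, FP=1+1+0+0+0=2, FN=0+1+0+1+2=4 → 18/24 = 0.7500
  5: TP=10, FP=1+1+0+1+0=3, FN=1+0+0+0+0=1 → 20/24 = 0.8333
  6: TP=5, FP=2+2+1+2+0=7, FN=0+0+1+0+0=1 → 10/18 = 0.5556
Highest is class '5' with F1 score = 0.833.

0.833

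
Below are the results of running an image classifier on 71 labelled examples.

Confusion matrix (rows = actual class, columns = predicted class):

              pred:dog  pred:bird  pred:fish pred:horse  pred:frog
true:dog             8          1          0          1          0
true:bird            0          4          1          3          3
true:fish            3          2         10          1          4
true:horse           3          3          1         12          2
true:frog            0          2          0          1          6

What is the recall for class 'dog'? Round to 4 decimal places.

0.8000

One-vs-rest for 'dog': TP = diagonal; FP = other classes predicted 'dog'; FN = 'dog' predicted as other.
recall = TP/(TP+FN).
dog: TP=8, FN=1+0+1+0=2 → 8/10 = 0.80000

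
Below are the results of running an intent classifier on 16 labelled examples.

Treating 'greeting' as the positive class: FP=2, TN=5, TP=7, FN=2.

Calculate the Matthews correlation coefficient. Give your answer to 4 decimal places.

0.4921

MCC = (TP·TN − FP·FN) / √((TP+FP)(TP+FN)(TN+FP)(TN+FN))
Numerator = 7·5 − 2·2 = 31
Denominator = √(9·9·7·7) = √3969 = 63.0000
MCC = 31 / 63.0000 = 0.4921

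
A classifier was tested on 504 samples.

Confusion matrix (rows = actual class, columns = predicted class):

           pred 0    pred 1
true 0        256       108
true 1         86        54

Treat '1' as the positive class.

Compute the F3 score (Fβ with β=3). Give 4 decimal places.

0.3797

Fβ = (1+β²)·TP / ((1+β²)·TP + β²·FN + FP), with β²=9
= 10·54 / (10·54 + 9·86 + 108) = 0.3797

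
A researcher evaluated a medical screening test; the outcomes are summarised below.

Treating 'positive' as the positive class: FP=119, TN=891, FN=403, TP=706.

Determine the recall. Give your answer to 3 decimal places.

0.637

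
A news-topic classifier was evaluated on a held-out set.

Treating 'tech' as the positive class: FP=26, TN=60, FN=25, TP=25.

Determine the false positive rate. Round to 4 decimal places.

0.3023

FPR = FP/(FP+TN) = 26/(26+60) = 0.3023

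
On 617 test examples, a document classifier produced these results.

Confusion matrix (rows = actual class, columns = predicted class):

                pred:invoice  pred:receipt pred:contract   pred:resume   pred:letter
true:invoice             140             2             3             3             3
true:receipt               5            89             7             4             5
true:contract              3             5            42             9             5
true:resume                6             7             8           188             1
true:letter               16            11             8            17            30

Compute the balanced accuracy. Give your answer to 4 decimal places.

0.7307

Balanced accuracy = mean of per-class recall.
  invoice: recall = 140/151 = 0.92715
  receipt: recall = 89/110 = 0.80909
  contract: recall = 42/64 = 0.65625
  resume: recall = 188/210 = 0.89524
  letter: recall = 30/82 = 0.36585
Mean = (0.92715 + 0.80909 + 0.65625 + 0.89524 + 0.36585) / 5 = 0.7307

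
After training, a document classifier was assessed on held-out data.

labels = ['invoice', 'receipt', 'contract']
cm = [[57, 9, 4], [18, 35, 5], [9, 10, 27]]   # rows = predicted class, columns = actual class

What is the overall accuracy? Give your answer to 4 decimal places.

0.6839

Accuracy = trace / total = (57+35+27=119) / 174 = 119/174 = 0.6839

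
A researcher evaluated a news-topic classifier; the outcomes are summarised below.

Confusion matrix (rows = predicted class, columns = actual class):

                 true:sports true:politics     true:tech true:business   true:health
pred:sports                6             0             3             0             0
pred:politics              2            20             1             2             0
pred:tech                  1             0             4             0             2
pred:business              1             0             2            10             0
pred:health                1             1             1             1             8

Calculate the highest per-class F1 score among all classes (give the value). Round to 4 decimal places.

Per-class F1 score (2·TP/(2·TP+FP+FN)):
  sports: TP=6, FP=0+3+0+0=3, FN=2+1+1+1=5 → 12/20 = 0.60000
  politics: TP=20, FP=2+1+2+0=5, FN=0+0+0+1=1 → 40/46 = 0.86957
  tech: TP=4, FP=1+0+0+2=3, FN=3+1+2+1=7 → 8/18 = 0.44444
  business: TP=10, FP=1+0+2+0=3, FN=0+2+0+1=3 → 20/26 = 0.76923
  health: TP=8, FP=1+1+1+1=4, FN=0+0+2+0=2 → 16/22 = 0.72727
Highest is class 'politics' with F1 score = 0.8696.

0.8696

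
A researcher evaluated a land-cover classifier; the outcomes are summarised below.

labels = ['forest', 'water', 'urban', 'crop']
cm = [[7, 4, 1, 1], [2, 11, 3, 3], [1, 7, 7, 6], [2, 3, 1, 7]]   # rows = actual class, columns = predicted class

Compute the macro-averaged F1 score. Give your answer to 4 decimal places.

Per-class F1 score (2·TP/(2·TP+FP+FN)):
  forest: TP=7, FP=2+1+2=5, FN=4+1+1=6 → 14/25 = 0.56000
  water: TP=11, FP=4+7+3=14, FN=2+3+3=8 → 22/44 = 0.50000
  urban: TP=7, FP=1+3+1=5, FN=1+7+6=14 → 14/33 = 0.42424
  crop: TP=7, FP=1+3+6=10, FN=2+3+1=6 → 14/30 = 0.46667
Macro-F1 score = mean = (0.56000 + 0.50000 + 0.42424 + 0.46667) / 4 = 0.4877

0.4877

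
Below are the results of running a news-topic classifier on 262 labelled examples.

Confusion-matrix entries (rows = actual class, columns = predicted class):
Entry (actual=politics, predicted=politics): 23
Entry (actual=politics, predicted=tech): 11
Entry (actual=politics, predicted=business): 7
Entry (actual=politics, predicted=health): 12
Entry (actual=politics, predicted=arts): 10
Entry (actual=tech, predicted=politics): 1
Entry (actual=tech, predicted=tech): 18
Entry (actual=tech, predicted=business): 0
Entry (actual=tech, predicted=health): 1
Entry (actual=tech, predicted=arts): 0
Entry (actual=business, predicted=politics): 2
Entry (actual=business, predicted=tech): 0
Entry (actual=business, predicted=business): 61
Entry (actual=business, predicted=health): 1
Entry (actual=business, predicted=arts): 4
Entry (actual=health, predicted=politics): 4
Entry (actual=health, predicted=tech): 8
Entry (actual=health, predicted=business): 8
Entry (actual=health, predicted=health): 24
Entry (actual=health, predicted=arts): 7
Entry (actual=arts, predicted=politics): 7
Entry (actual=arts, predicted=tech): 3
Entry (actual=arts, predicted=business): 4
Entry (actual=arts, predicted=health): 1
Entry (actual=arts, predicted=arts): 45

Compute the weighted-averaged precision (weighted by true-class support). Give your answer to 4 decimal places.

0.6577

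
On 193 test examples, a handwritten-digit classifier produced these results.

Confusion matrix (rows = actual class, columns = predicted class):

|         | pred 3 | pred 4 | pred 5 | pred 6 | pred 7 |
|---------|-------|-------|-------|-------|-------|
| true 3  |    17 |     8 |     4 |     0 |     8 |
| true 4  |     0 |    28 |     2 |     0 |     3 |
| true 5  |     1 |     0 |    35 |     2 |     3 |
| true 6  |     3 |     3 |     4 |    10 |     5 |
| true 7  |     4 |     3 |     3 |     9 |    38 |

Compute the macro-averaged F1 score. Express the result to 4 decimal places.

Per-class F1 score (2·TP/(2·TP+FP+FN)):
  3: TP=17, FP=0+1+3+4=8, FN=8+4+0+8=20 → 34/62 = 0.54839
  4: TP=28, FP=8+0+3+3=14, FN=0+2+0+3=5 → 56/75 = 0.74667
  5: TP=35, FP=4+2+4+3=13, FN=1+0+2+3=6 → 70/89 = 0.78652
  6: TP=10, FP=0+0+2+9=11, FN=3+3+4+5=15 → 20/46 = 0.43478
  7: TP=38, FP=8+3+3+5=19, FN=4+3+3+9=19 → 76/114 = 0.66667
Macro-F1 score = mean = (0.54839 + 0.74667 + 0.78652 + 0.43478 + 0.66667) / 5 = 0.6366

0.6366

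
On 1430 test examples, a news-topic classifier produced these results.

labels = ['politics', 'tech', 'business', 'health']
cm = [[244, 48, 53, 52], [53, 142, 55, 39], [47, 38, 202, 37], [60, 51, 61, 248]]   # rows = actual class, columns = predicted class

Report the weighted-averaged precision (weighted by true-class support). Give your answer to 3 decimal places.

Per-class precision (TP/(TP+FP)):
  politics: TP=244, FP=53+47+60=160 → 244/404 = 0.6040
  tech: TP=142, FP=48+38+51=137 → 142/279 = 0.5090
  business: TP=202, FP=53+55+61=169 → 202/371 = 0.5445
  health: TP=248, FP=52+39+37=128 → 248/376 = 0.6596
Weighted-precision = Σ (supportᵢ/N)·precisionᵢ with N=1430: (397/1430)·0.6040 + (289/1430)·0.5090 + (324/1430)·0.5445 + (420/1430)·0.6596 = 0.588

0.588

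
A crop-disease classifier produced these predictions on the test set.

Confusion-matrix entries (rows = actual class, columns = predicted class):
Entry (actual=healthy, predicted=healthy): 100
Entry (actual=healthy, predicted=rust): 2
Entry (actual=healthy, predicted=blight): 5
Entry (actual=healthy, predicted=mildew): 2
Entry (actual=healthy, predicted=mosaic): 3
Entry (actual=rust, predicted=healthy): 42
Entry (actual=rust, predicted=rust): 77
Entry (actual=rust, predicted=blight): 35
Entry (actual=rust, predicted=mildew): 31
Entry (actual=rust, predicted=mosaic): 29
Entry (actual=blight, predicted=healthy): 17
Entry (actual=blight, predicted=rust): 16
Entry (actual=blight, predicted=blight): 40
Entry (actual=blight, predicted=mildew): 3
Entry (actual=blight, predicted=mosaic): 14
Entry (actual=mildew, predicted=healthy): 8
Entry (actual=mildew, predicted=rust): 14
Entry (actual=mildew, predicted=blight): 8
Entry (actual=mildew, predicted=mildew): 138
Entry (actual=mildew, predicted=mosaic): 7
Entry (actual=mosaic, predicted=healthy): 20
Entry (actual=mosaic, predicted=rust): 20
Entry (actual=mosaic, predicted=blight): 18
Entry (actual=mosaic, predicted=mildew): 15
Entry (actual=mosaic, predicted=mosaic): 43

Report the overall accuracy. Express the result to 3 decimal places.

0.563

Accuracy = trace / total = (100+77+40+138+43=398) / 707 = 398/707 = 0.563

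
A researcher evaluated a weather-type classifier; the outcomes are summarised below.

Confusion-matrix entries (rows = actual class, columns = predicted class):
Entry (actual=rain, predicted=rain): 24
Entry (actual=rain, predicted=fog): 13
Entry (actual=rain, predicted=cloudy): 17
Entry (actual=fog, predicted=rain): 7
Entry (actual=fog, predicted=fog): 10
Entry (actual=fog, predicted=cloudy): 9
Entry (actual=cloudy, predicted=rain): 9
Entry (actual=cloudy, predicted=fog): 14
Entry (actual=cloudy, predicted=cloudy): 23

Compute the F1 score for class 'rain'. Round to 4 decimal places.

F1 score = 2·TP/(2·TP+FP+FN).
rain: TP=24, FP=7+9=16, FN=13+17=30 → 48/94 = 0.51064

0.5106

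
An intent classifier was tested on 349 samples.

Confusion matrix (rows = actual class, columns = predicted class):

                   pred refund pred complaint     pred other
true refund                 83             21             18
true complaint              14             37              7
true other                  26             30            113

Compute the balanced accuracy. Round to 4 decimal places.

0.6623

Balanced accuracy = mean of per-class recall.
  refund: recall = 83/122 = 0.68033
  complaint: recall = 37/58 = 0.63793
  other: recall = 113/169 = 0.66864
Mean = (0.68033 + 0.63793 + 0.66864) / 3 = 0.6623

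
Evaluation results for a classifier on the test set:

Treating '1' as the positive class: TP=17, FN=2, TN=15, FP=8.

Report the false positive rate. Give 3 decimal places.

FPR = FP/(FP+TN) = 8/(8+15) = 0.348

0.348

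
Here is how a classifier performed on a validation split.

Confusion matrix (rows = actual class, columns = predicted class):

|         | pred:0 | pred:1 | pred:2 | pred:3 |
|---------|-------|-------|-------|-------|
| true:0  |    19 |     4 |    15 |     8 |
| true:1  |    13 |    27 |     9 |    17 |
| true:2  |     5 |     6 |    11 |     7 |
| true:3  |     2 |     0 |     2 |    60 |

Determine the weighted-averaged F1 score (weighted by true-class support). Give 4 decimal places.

0.5564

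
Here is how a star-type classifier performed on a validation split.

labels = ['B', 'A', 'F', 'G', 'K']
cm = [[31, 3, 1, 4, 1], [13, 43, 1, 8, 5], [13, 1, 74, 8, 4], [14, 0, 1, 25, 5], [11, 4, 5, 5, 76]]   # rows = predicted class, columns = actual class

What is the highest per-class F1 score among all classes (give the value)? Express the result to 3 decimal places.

Per-class F1 score (2·TP/(2·TP+FP+FN)):
  B: TP=31, FP=3+1+4+1=9, FN=13+13+14+11=51 → 62/122 = 0.5082
  A: TP=43, FP=13+1+8+5=27, FN=3+1+0+4=8 → 86/121 = 0.7107
  F: TP=74, FP=13+1+8+4=26, FN=1+1+1+5=8 → 148/182 = 0.8132
  G: TP=25, FP=14+0+1+5=20, FN=4+8+8+5=25 → 50/95 = 0.5263
  K: TP=76, FP=11+4+5+5=25, FN=1+5+4+5=15 → 152/192 = 0.7917
Highest is class 'F' with F1 score = 0.813.

0.813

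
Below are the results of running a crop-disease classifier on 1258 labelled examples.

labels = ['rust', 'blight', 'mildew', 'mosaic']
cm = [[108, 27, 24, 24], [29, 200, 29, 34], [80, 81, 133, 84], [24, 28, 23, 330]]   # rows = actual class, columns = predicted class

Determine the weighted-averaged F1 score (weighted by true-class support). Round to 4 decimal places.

Per-class F1 score (2·TP/(2·TP+FP+FN)):
  rust: TP=108, FP=29+80+24=133, FN=27+24+24=75 → 216/424 = 0.50943
  blight: TP=200, FP=27+81+28=136, FN=29+29+34=92 → 400/628 = 0.63694
  mildew: TP=133, FP=24+29+23=76, FN=80+81+84=245 → 266/587 = 0.45315
  mosaic: TP=330, FP=24+34+84=142, FN=24+28+23=75 → 660/877 = 0.75257
Weighted-F1 score = Σ (supportᵢ/N)·F1 scoreᵢ with N=1258: (183/1258)·0.50943 + (292/1258)·0.63694 + (378/1258)·0.45315 + (405/1258)·0.75257 = 0.6004

0.6004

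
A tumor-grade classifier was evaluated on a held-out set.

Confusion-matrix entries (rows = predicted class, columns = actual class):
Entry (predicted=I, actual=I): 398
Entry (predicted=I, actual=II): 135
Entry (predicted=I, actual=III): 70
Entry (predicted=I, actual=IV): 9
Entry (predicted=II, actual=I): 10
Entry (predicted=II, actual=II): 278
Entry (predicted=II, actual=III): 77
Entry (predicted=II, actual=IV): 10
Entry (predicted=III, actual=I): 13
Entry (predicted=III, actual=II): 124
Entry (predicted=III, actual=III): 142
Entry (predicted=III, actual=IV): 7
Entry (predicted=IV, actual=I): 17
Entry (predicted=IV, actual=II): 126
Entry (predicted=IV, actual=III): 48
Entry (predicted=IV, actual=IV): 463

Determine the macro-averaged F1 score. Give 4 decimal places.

Per-class F1 score (2·TP/(2·TP+FP+FN)):
  I: TP=398, FP=135+70+9=214, FN=10+13+17=40 → 796/1050 = 0.75810
  II: TP=278, FP=10+77+10=97, FN=135+124+126=385 → 556/1038 = 0.53565
  III: TP=142, FP=13+124+7=144, FN=70+77+48=195 → 284/623 = 0.45586
  IV: TP=463, FP=17+126+48=191, FN=9+10+7=26 → 926/1143 = 0.81015
Macro-F1 score = mean = (0.75810 + 0.53565 + 0.45586 + 0.81015) / 4 = 0.6399

0.6399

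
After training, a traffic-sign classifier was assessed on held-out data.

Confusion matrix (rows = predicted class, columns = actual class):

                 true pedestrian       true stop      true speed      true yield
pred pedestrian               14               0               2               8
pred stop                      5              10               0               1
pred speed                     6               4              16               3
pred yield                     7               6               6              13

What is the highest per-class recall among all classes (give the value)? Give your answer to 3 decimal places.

Per-class recall (TP/(TP+FN)):
  pedestrian: TP=14, FN=5+6+7=18 → 14/32 = 0.4375
  stop: TP=10, FN=0+4+6=10 → 10/20 = 0.5000
  speed: TP=16, FN=2+0+6=8 → 16/24 = 0.6667
  yield: TP=13, FN=8+1+3=12 → 13/25 = 0.5200
Highest is class 'speed' with recall = 0.667.

0.667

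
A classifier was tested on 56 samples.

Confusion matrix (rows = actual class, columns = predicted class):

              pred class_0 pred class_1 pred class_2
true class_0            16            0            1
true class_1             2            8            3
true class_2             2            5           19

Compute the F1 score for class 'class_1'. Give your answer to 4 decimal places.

Treat 'class_1' as positive and all other classes as negative.
F1 score = 2·TP/(2·TP+FP+FN).
class_1: TP=8, FP=0+5=5, FN=2+3=5 → 16/26 = 0.61538

0.6154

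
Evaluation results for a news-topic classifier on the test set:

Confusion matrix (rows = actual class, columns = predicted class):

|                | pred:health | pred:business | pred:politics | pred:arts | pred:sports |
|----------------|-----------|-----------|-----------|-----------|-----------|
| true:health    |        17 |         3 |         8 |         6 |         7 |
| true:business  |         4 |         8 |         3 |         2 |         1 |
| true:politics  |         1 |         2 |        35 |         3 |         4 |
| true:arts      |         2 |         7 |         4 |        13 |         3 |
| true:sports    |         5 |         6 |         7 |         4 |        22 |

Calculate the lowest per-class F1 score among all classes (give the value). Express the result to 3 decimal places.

0.364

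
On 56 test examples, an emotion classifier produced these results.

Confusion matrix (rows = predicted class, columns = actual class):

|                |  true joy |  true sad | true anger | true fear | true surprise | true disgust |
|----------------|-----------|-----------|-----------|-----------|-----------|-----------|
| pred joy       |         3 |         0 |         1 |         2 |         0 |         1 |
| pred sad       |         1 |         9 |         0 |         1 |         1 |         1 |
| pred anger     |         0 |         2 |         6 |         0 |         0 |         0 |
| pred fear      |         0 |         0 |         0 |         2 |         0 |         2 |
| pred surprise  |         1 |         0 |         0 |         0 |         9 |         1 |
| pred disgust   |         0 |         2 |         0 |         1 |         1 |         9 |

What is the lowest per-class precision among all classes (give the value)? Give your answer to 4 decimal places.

Per-class precision (TP/(TP+FP)):
  joy: TP=3, FP=0+1+2+0+1=4 → 3/7 = 0.42857
  sad: TP=9, FP=1+0+1+1+1=4 → 9/13 = 0.69231
  anger: TP=6, FP=0+2+0+0+0=2 → 6/8 = 0.75000
  fear: TP=2, FP=0+0+0+0+2=2 → 2/4 = 0.50000
  surprise: TP=9, FP=1+0+0+0+1=2 → 9/11 = 0.81818
  disgust: TP=9, FP=0+2+0+1+1=4 → 9/13 = 0.69231
Lowest is class 'joy' with precision = 0.4286.

0.4286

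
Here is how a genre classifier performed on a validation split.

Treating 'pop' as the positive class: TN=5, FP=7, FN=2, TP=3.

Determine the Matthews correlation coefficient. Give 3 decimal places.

0.015

MCC = (TP·TN − FP·FN) / √((TP+FP)(TP+FN)(TN+FP)(TN+FN))
Numerator = 3·5 − 7·2 = 1
Denominator = √(10·5·12·7) = √4200 = 64.8074
MCC = 1 / 64.8074 = 0.015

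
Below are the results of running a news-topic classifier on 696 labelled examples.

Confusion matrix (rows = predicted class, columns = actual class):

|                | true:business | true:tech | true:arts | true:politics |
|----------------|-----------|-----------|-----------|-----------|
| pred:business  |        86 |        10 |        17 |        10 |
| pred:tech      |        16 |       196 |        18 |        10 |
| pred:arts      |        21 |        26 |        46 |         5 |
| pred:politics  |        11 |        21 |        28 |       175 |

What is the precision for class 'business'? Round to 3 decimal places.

0.699

precision = TP/(TP+FP).
business: TP=86, FP=10+17+10=37 → 86/123 = 0.6992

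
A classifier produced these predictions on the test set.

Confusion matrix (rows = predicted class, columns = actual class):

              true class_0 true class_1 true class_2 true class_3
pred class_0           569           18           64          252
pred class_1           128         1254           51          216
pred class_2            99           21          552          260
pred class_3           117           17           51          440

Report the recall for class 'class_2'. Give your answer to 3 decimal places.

Take TP from the diagonal, FP from the rest of the 'class_2' prediction marginal, FN from the rest of the 'class_2' actual marginal.
recall = TP/(TP+FN).
class_2: TP=552, FN=64+51+51=166 → 552/718 = 0.7688

0.769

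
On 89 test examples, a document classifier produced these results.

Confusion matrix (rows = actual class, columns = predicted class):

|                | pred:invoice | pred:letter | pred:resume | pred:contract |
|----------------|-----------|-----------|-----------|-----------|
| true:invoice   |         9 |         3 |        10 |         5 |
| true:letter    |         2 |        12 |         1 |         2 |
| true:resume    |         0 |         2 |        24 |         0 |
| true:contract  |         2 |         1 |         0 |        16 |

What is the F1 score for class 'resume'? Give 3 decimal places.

0.787

One-vs-rest for 'resume': TP = diagonal; FP = other classes predicted 'resume'; FN = 'resume' predicted as other.
F1 score = 2·TP/(2·TP+FP+FN).
resume: TP=24, FP=10+1+0=11, FN=0+2+0=2 → 48/61 = 0.7869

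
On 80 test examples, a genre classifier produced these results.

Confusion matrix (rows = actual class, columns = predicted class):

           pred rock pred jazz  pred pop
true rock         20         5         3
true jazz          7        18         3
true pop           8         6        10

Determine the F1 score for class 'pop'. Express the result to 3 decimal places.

Treat 'pop' as positive and all other classes as negative.
F1 score = 2·TP/(2·TP+FP+FN).
pop: TP=10, FP=3+3=6, FN=8+6=14 → 20/40 = 0.5000

0.500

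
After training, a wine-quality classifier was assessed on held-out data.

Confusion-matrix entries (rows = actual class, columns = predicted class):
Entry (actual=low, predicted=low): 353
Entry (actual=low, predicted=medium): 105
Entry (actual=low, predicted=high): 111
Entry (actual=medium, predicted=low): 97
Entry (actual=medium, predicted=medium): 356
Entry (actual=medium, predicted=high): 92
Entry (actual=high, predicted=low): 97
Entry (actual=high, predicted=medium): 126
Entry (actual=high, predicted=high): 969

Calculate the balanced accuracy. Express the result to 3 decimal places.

0.696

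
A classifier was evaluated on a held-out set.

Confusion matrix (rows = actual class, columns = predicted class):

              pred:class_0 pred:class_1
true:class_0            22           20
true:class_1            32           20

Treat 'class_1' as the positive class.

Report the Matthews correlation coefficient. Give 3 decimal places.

-0.092

MCC = (TP·TN − FP·FN) / √((TP+FP)(TP+FN)(TN+FP)(TN+FN))
Numerator = 20·22 − 20·32 = -200
Denominator = √(40·52·42·54) = √4717440 = 2171.9669
MCC = -200 / 2171.9669 = -0.092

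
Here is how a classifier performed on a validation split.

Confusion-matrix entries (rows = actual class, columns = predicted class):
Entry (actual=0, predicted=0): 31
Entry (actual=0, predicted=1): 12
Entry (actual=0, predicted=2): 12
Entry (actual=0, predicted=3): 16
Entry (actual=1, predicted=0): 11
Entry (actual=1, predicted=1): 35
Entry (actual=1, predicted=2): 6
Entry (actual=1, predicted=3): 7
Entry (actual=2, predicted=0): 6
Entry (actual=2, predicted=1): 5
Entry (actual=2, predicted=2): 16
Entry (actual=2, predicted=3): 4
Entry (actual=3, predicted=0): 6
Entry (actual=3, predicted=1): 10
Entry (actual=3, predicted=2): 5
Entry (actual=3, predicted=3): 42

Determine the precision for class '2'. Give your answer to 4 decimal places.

Take TP from the diagonal, FP from the rest of the '2' prediction marginal, FN from the rest of the '2' actual marginal.
precision = TP/(TP+FP).
2: TP=16, FP=12+6+5=23 → 16/39 = 0.41026

0.4103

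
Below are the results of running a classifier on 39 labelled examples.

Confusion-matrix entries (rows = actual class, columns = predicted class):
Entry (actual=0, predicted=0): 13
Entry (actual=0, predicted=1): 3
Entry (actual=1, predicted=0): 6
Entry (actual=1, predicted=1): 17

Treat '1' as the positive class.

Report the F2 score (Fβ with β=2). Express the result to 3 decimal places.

Fβ = (1+β²)·TP / ((1+β²)·TP + β²·FN + FP), with β²=4
= 5·17 / (5·17 + 4·6 + 3) = 0.759

0.759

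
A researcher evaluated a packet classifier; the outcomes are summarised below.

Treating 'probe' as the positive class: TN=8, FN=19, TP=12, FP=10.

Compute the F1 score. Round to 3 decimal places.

0.453

Precision = TP/(TP+FP) = 12/22 = 0.5455
Recall = TP/(TP+FN) = 12/31 = 0.3871
F1 = 2·TP/(2·TP+FP+FN) = 24/53 = 0.453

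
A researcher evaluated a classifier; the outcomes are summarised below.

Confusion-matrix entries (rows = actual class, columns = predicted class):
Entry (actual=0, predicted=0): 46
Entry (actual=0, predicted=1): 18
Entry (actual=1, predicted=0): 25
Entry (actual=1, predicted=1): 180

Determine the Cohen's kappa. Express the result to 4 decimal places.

Observed agreement pₒ = trace/N = 226/269 = 0.84015
Expected agreement pₑ = Σ (rowᵢ·colᵢ)/N² = (64·71 + 205·198)/269² = 0.62373
κ = (pₒ − pₑ)/(1 − pₑ) = (0.84015 − 0.62373)/(1 − 0.62373) = 0.5752

0.5752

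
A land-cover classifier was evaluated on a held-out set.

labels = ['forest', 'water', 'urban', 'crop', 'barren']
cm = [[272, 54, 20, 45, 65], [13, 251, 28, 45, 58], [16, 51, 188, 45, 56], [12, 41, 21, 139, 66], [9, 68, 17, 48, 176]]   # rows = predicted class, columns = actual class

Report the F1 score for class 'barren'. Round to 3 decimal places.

One-vs-rest for 'barren': TP = diagonal; FP = other classes predicted 'barren'; FN = 'barren' predicted as other.
F1 score = 2·TP/(2·TP+FP+FN).
barren: TP=176, FP=9+68+17+48=142, FN=65+58+56+66=245 → 352/739 = 0.4763

0.476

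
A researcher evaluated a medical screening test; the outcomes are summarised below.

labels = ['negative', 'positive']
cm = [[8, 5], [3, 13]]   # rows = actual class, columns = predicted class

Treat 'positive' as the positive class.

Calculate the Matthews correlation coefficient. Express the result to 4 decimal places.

0.4386

MCC = (TP·TN − FP·FN) / √((TP+FP)(TP+FN)(TN+FP)(TN+FN))
Numerator = 13·8 − 5·3 = 89
Denominator = √(18·16·13·11) = √41184 = 202.9384
MCC = 89 / 202.9384 = 0.4386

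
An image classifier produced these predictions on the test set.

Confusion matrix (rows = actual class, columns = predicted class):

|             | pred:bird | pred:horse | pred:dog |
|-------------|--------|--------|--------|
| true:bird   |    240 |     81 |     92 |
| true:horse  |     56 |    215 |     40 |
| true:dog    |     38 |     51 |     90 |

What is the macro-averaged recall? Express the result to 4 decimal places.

0.5917

Per-class recall (TP/(TP+FN)):
  bird: TP=240, FN=81+92=173 → 240/413 = 0.58111
  horse: TP=215, FN=56+40=96 → 215/311 = 0.69132
  dog: TP=90, FN=38+51=89 → 90/179 = 0.50279
Macro-recall = mean = (0.58111 + 0.69132 + 0.50279) / 3 = 0.5917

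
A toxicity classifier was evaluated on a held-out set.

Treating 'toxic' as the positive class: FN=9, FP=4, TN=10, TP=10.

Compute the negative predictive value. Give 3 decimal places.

NPV = TN/(TN+FN) = 10/(10+9) = 0.526

0.526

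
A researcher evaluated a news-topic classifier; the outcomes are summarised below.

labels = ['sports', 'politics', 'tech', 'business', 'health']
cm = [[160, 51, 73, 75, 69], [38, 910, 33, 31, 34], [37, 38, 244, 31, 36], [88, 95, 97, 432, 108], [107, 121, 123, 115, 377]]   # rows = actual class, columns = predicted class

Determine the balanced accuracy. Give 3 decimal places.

0.570

Balanced accuracy = mean of per-class recall.
  sports: recall = 160/428 = 0.3738
  politics: recall = 910/1046 = 0.8700
  tech: recall = 244/386 = 0.6321
  business: recall = 432/820 = 0.5268
  health: recall = 377/843 = 0.4472
Mean = (0.3738 + 0.8700 + 0.6321 + 0.5268 + 0.4472) / 5 = 0.570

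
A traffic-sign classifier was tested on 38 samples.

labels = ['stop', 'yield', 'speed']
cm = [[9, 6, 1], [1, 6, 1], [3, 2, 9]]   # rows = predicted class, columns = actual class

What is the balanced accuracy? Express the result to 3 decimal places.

Balanced accuracy = mean of per-class recall.
  stop: recall = 9/13 = 0.6923
  yield: recall = 6/14 = 0.4286
  speed: recall = 9/11 = 0.8182
Mean = (0.6923 + 0.4286 + 0.8182) / 3 = 0.646

0.646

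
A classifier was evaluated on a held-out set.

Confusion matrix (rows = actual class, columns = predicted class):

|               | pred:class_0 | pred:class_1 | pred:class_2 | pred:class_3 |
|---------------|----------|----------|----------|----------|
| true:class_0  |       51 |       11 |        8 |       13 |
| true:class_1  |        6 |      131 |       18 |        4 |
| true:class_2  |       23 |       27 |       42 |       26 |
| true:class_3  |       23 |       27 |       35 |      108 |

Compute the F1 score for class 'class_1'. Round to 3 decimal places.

0.738

Treat 'class_1' as positive and all other classes as negative.
F1 score = 2·TP/(2·TP+FP+FN).
class_1: TP=131, FP=11+27+27=65, FN=6+18+4=28 → 262/355 = 0.7380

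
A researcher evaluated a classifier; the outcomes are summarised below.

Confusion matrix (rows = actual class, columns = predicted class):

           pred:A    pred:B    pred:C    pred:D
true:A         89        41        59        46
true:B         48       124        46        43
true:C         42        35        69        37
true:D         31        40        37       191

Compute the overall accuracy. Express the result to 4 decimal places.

0.4836

Accuracy = trace / total = (89+124+69+191=473) / 978 = 473/978 = 0.4836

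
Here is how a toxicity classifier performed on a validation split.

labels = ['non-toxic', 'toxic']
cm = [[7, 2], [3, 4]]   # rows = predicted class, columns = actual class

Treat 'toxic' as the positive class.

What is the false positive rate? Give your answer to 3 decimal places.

0.300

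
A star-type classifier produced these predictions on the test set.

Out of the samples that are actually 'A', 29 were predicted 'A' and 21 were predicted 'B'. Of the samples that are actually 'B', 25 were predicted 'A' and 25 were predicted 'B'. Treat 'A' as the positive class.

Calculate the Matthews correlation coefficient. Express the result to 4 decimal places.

0.0803

MCC = (TP·TN − FP·FN) / √((TP+FP)(TP+FN)(TN+FP)(TN+FN))
Numerator = 29·25 − 25·21 = 200
Denominator = √(54·50·50·46) = √6210000 = 2491.9872
MCC = 200 / 2491.9872 = 0.0803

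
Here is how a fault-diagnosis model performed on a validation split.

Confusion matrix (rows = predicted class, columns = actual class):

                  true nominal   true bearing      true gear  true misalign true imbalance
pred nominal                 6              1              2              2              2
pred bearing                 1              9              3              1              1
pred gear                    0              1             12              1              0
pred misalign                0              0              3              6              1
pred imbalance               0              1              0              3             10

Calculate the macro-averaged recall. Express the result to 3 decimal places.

Per-class recall (TP/(TP+FN)):
  nominal: TP=6, FN=1+0+0+0=1 → 6/7 = 0.8571
  bearing: TP=9, FN=1+1+0+1=3 → 9/12 = 0.7500
  gear: TP=12, FN=2+3+3+0=8 → 12/20 = 0.6000
  misalign: TP=6, FN=2+1+1+3=7 → 6/13 = 0.4615
  imbalance: TP=10, FN=2+1+0+1=4 → 10/14 = 0.7143
Macro-recall = mean = (0.8571 + 0.7500 + 0.6000 + 0.4615 + 0.7143) / 5 = 0.677

0.677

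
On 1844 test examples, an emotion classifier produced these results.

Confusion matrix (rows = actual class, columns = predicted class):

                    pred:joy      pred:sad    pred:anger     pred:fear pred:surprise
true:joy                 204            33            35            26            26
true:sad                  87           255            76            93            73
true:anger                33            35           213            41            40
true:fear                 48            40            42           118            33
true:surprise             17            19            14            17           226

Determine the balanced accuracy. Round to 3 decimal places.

0.569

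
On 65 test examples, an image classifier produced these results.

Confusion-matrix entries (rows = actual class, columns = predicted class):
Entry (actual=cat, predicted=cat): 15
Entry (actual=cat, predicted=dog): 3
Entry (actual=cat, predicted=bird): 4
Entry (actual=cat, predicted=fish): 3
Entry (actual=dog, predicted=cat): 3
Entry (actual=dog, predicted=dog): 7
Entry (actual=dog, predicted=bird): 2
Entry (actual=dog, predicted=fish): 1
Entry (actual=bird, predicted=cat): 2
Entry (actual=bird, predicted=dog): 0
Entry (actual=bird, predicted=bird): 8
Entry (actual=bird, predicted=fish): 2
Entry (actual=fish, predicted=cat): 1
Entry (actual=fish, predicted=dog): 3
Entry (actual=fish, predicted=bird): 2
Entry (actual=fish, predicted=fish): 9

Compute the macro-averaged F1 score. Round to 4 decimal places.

Per-class F1 score (2·TP/(2·TP+FP+FN)):
  cat: TP=15, FP=3+2+1=6, FN=3+4+3=10 → 30/46 = 0.65217
  dog: TP=7, FP=3+0+3=6, FN=3+2+1=6 → 14/26 = 0.53846
  bird: TP=8, FP=4+2+2=8, FN=2+0+2=4 → 16/28 = 0.57143
  fish: TP=9, FP=3+1+2=6, FN=1+3+2=6 → 18/30 = 0.60000
Macro-F1 score = mean = (0.65217 + 0.53846 + 0.57143 + 0.60000) / 4 = 0.5905

0.5905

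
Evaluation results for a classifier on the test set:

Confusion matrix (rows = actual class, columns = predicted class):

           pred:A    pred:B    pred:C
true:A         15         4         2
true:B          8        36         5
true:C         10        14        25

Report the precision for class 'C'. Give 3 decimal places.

0.781

Treat 'C' as positive and all other classes as negative.
precision = TP/(TP+FP).
C: TP=25, FP=2+5=7 → 25/32 = 0.7813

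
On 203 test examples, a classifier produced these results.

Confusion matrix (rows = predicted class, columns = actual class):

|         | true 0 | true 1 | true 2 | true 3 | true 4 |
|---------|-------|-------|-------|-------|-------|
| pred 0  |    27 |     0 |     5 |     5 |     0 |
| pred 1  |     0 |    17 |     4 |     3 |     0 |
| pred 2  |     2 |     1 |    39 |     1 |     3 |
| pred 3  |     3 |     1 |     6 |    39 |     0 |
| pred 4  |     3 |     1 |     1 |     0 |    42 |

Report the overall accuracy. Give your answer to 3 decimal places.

0.808

Accuracy = trace / total = (27+17+39+39+42=164) / 203 = 164/203 = 0.808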